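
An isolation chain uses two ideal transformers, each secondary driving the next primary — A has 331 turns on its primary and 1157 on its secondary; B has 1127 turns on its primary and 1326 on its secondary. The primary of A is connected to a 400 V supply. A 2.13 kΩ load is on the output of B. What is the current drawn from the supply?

After A: V = 400.00 × 1157/331 = 1398.2 V.
After B: V = 1398.2 × 1326/1127 = 1645.1 V.
I_load = 1645.1/2130 = 0.77233 A, so P_out = 1645.1 × 0.77233 = 1270.5 W.
All ideal ⇒ P_in = P_out, so I_supply = 1270.5/400 = 3.18 A.

I_supply ≈ 3.18 A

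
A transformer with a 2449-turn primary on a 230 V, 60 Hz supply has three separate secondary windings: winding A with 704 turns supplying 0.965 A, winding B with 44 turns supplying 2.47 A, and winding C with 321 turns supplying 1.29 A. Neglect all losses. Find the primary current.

V_A = 230 × 704/2449 = 66.117 V; V_B = 230 × 44/2449 = 4.1323 V; V_C = 230 × 321/2449 = 30.147 V.
P_out = V_A I_A + V_B I_B + V_C I_C = 66.117×0.965 + 4.1323×2.47 + 30.147×1.29 = 63.803 + 10.207 + 38.890 = 112.90 W.
Ideal ⇒ P_in = P_out, so I_p = P_out/V_p = 112.90/230 = 0.491 A.

I_p ≈ 0.491 A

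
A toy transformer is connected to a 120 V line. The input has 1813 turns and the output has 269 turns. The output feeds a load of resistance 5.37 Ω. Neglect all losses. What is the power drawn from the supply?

V_out = V_in × N_out/N_in = 120 × 269/1813 = 17.805 V.
I_out = V_out/R = 17.805/5.37 = 3.3156 A.
I_in = I_out × N_out/N_in = 3.3156 × 269/1813 = 0.49194 A.
P = V_in I_in = 120 × 0.49194 = 59.0 W.

P ≈ 59.0 W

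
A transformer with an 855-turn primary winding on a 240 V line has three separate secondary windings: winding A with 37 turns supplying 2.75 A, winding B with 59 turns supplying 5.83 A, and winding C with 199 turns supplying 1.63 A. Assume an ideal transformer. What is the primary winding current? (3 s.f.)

V_A = 240 × 37/855 = 10.386 V; V_B = 240 × 59/855 = 16.561 V; V_C = 240 × 199/855 = 55.860 V.
P_out = V_A I_A + V_B I_B + V_C I_C = 10.386×2.75 + 16.561×5.83 + 55.860×1.63 = 28.561 + 96.553 + 91.051 = 216.17 W.
Ideal ⇒ P_in = P_out, so I_p = P_out/V_p = 216.17/240 = 0.901 A.

I_p ≈ 0.901 A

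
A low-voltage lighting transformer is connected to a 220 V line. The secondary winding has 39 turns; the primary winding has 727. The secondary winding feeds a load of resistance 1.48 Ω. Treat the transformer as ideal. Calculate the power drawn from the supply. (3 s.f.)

P ≈ 94.1 W

V_s = V_p × N_s/N_p = 220 × 39/727 = 11.802 V.
I_s = V_s/R = 11.802/1.48 = 7.9743 A.
I_p = I_s × N_s/N_p = 7.9743 × 39/727 = 0.42778 A.
P = V_p I_p = 220 × 0.42778 = 94.1 W.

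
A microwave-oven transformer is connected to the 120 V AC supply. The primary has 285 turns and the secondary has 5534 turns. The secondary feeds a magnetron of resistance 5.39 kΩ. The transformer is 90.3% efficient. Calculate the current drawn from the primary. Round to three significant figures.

I_p ≈ 9.30 A

V_s = 120 × 5534/285 = 2330.1 V.
I_s = V_s/R = 2330.1/5390 = 0.43230 A.
P_out = V_s I_s = 2330.1 × 0.43230 = 1007.3 W.
P_in = P_out/η = 1007.3/0.903 = 1115.5 W.
I_p = P_in/V_p = 1115.5/120 = 9.30 A.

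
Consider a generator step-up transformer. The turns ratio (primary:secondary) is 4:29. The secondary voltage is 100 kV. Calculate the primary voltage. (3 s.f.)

V_p/V_s = N_p/N_s, so V_p = 100000 × 4/29 = 13800 V.

V_p ≈ 13800 V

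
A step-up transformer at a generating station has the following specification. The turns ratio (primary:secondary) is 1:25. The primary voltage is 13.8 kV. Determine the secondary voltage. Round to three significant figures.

V_s/V_p = N_s/N_p, so V_s = 13800 × 25/1 = 345000 V.

V_s ≈ 345000 V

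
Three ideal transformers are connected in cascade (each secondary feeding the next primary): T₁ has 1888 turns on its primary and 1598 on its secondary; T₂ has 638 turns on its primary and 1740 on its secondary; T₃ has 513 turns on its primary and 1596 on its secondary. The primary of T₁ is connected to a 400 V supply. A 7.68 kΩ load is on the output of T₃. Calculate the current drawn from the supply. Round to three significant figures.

After T₁: V = 400.00 × 1598/1888 = 338.56 V.
After T₂: V = 338.56 × 1740/638 = 923.34 V.
After T₃: V = 923.34 × 1596/513 = 2872.6 V.
I_load = 2872.6/7680 = 0.37404 A, so P_out = 2872.6 × 0.37404 = 1074.5 W.
All ideal ⇒ P_in = P_out, so I_supply = 1074.5/400 = 2.69 A.

I_supply ≈ 2.69 A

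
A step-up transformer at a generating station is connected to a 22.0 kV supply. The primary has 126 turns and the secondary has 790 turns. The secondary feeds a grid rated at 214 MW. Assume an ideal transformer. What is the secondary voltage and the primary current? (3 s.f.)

V_s = V_p × N_s/N_p = 22000 × 790/126 = 137940 V.
I_s = P/V_s = 2.14×10^8/137940 = 1551.4 A.
I_p = I_s × N_s/N_p = 1551.4 × 790/126 = 9730 A.

V_s ≈ 138000 V, I_p ≈ 9730 A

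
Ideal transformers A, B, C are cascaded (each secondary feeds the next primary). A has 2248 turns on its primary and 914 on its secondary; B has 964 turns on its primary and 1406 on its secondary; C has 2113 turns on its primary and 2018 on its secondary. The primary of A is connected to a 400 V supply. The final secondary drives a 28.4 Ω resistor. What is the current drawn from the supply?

I_supply ≈ 4.52 A

Secondary of A: V = 400.00 × 914/2248 = 162.63 V.
Secondary of B: V = 162.63 × 1406/964 = 237.20 V.
Secondary of C: V = 237.20 × 2018/2113 = 226.54 V.
I_load = 226.54/28.4 = 7.9767 A, so P_out = 226.54 × 7.9767 = 1807.0 W.
All ideal ⇒ P_in = P_out, so I_supply = 1807.0/400 = 4.52 A.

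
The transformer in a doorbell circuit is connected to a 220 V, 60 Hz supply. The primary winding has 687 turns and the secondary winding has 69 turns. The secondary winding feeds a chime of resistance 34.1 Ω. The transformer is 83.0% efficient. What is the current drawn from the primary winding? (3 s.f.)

I_p ≈ 0.0784 A

V_s = 220 × 69/687 = 22.096 V.
I_s = V_s/R = 22.096/34.1 = 0.64798 A.
P_out = V_s I_s = 22.096 × 0.64798 = 14.318 W.
P_in = P_out/η = 14.318/0.830 = 17.250 W.
I_p = P_in/V_p = 17.250/220 = 0.0784 A.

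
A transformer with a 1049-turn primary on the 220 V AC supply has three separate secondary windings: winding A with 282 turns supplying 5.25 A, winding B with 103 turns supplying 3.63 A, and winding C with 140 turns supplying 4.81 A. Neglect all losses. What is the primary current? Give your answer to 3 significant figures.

V_A = 220 × 282/1049 = 59.142 V; V_B = 220 × 103/1049 = 21.602 V; V_C = 220 × 140/1049 = 29.361 V.
P_out = V_A I_A + V_B I_B + V_C I_C = 59.142×5.25 + 21.602×3.63 + 29.361×4.81 = 310.50 + 78.414 + 141.23 = 530.14 W.
Ideal ⇒ P_in = P_out, so I_p = P_out/V_p = 530.14/220 = 2.41 A.

I_p ≈ 2.41 A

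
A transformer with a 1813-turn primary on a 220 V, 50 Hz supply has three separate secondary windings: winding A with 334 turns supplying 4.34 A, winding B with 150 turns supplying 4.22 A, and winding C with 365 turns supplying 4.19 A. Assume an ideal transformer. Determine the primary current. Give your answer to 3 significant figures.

I_p ≈ 1.99 A

V_A = 220 × 334/1813 = 40.530 V; V_B = 220 × 150/1813 = 18.202 V; V_C = 220 × 365/1813 = 44.291 V.
P_out = V_A I_A + V_B I_B + V_C I_C = 40.530×4.34 + 18.202×4.22 + 44.291×4.19 = 175.90 + 76.812 + 185.58 = 438.29 W.
Ideal ⇒ P_in = P_out, so I_p = P_out/V_p = 438.29/220 = 1.99 A.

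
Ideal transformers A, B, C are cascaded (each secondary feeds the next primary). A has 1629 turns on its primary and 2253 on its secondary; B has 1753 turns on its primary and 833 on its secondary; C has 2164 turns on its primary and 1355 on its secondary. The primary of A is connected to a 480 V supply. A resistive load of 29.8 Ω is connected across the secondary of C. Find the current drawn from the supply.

After A: V = 480.00 × 2253/1629 = 663.87 V.
After B: V = 663.87 × 833/1753 = 315.46 V.
After C: V = 315.46 × 1355/2164 = 197.53 V.
I_load = 197.53/29.8 = 6.6284 A, so P_out = 197.53 × 6.6284 = 1309.3 W.
All ideal ⇒ P_in = P_out, so I_supply = 1309.3/480 = 2.73 A.

I_supply ≈ 2.73 A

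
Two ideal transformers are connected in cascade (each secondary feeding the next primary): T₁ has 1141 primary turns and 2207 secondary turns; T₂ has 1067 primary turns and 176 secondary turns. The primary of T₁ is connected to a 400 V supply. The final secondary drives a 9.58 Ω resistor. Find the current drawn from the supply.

After T₁: V = 400.00 × 2207/1141 = 773.71 V.
After T₂: V = 773.71 × 176/1067 = 127.62 V.
I_load = 127.62/9.58 = 13.322 A, so P_out = 127.62 × 13.322 = 1700.1 W.
All ideal ⇒ P_in = P_out, so I_supply = 1700.1/400 = 4.25 A.

I_supply ≈ 4.25 A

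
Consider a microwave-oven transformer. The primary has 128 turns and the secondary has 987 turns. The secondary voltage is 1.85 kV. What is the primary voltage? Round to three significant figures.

V_p/V_s = N_p/N_s, so V_p = 1850 × 128/987 = 240 V.

V_p ≈ 240 V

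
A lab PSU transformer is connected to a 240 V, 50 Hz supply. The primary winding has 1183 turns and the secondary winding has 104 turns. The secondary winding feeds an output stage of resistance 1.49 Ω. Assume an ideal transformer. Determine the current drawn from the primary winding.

V_s = V_p × N_s/N_p = 240 × 104/1183 = 21.099 V.
I_s = V_s/R = 21.099/1.49 = 14.160 A.
For an ideal transformer I_p N_p = I_s N_s, so I_p = 14.160 × 104/1183 = 1.24 A.

I_p ≈ 1.24 A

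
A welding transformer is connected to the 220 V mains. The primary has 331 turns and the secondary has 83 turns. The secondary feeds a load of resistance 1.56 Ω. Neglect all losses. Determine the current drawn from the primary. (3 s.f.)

I_p ≈ 8.87 A

V_s = V_p × N_s/N_p = 220 × 83/331 = 55.166 V.
I_s = V_s/R = 55.166/1.56 = 35.363 A.
For an ideal transformer I_p N_p = I_s N_s, so I_p = 35.363 × 83/331 = 8.87 A.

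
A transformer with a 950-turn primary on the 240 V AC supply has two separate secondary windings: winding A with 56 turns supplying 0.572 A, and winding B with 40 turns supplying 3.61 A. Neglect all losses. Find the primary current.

I_p ≈ 0.186 A

V_A = 240 × 56/950 = 14.147 V; V_B = 240 × 40/950 = 10.105 V.
P_out = V_A I_A + V_B I_B = 14.147×0.572 + 10.105×3.61 = 8.0923 + 36.480 = 44.572 W.
Ideal ⇒ P_in = P_out, so I_p = P_out/V_p = 44.572/240 = 0.186 A.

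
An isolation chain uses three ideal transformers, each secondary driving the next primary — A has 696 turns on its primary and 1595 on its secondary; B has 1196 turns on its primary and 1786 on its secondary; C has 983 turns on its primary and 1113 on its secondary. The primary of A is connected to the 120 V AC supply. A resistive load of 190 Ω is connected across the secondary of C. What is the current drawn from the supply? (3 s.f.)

I_supply ≈ 9.48 A

Secondary of A: V = 120.00 × 1595/696 = 275.00 V.
Secondary of B: V = 275.00 × 1786/1196 = 410.66 V.
Secondary of C: V = 410.66 × 1113/983 = 464.97 V.
I_load = 464.97/190 = 2.4472 A, so P_out = 464.97 × 2.4472 = 1137.9 W.
All ideal ⇒ P_in = P_out, so I_supply = 1137.9/120 = 9.48 A.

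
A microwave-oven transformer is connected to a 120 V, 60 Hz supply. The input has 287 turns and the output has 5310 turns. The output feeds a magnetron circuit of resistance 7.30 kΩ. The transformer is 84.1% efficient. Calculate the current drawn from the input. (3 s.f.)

V_out = 120 × 5310/287 = 2220.2 V.
I_out = V_out/R = 2220.2/7300 = 0.30414 A.
P_out = V_out I_out = 2220.2 × 0.30414 = 675.25 W.
P_in = P_out/η = 675.25/0.841 = 802.91 W.
I_in = P_in/V_in = 802.91/120 = 6.69 A.

I_in ≈ 6.69 A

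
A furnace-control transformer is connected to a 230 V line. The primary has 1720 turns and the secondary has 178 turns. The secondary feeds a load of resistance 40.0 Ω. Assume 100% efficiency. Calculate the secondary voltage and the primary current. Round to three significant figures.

V_s ≈ 23.8 V, I_p ≈ 0.0616 A

V_s = V_p × N_s/N_p = 230 × 178/1720 = 23.802 V.
I_s = V_s/R = 23.802/40.0 = 0.59506 A.
I_p = I_s × N_s/N_p = 0.59506 × 178/1720 = 0.0616 A.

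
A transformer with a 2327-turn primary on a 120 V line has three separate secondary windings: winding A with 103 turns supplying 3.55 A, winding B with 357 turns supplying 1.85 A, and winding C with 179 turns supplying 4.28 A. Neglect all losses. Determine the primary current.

I_p ≈ 0.770 A

V_A = 120 × 103/2327 = 5.3116 V; V_B = 120 × 357/2327 = 18.410 V; V_C = 120 × 179/2327 = 9.2308 V.
P_out = V_A I_A + V_B I_B + V_C I_C = 5.3116×3.55 + 18.410×1.85 + 9.2308×4.28 = 18.856 + 34.058 + 39.508 = 92.422 W.
Ideal ⇒ P_in = P_out, so I_p = P_out/V_p = 92.422/120 = 0.770 A.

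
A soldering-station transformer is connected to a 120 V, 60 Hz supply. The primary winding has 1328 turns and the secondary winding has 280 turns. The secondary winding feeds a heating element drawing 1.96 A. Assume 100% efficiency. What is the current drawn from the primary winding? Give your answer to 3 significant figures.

For an ideal transformer I_p N_p = I_s N_s, so I_p = 1.96 × 280/1328 = 0.413 A.

I_p ≈ 0.413 A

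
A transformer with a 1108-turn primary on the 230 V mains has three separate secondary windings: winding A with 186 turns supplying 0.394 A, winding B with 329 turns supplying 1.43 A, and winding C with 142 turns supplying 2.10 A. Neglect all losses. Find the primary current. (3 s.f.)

I_p ≈ 0.760 A

V_A = 230 × 186/1108 = 38.610 V; V_B = 230 × 329/1108 = 68.294 V; V_C = 230 × 142/1108 = 29.477 V.
P_out = V_A I_A + V_B I_B + V_C I_C = 38.610×0.394 + 68.294×1.43 + 29.477×2.10 = 15.212 + 97.661 + 61.901 = 174.77 W.
Ideal ⇒ P_in = P_out, so I_p = P_out/V_p = 174.77/230 = 0.760 A.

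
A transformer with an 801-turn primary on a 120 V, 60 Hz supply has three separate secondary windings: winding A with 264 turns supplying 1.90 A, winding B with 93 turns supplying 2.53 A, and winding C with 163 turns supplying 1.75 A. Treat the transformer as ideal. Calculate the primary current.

V_A = 120 × 264/801 = 39.551 V; V_B = 120 × 93/801 = 13.933 V; V_C = 120 × 163/801 = 24.419 V.
P_out = V_A I_A + V_B I_B + V_C I_C = 39.551×1.90 + 13.933×2.53 + 24.419×1.75 = 75.146 + 35.249 + 42.734 = 153.13 W.
Ideal ⇒ P_in = P_out, so I_p = P_out/V_p = 153.13/120 = 1.28 A.

I_p ≈ 1.28 A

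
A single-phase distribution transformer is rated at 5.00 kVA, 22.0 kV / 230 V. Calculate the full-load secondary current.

I_s ≈ 21.7 A

I_s = S/V_s = 5000/230 = 21.7 A.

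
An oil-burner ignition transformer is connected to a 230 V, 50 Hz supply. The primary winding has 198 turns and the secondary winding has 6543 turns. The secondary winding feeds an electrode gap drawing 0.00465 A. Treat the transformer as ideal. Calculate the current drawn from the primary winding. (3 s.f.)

For an ideal transformer I_p N_p = I_s N_s, so I_p = 0.00465 × 6543/198 = 0.154 A.

I_p ≈ 0.154 A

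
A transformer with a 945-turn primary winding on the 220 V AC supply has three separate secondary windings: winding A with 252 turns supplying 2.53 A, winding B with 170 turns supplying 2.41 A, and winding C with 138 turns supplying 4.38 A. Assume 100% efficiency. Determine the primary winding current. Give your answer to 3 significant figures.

I_p ≈ 1.75 A

V_A = 220 × 252/945 = 58.667 V; V_B = 220 × 170/945 = 39.577 V; V_C = 220 × 138/945 = 32.127 V.
P_out = V_A I_A + V_B I_B + V_C I_C = 58.667×2.53 + 39.577×2.41 + 32.127×4.38 = 148.43 + 95.380 + 140.72 = 384.52 W.
Ideal ⇒ P_in = P_out, so I_p = P_out/V_p = 384.52/220 = 1.75 A.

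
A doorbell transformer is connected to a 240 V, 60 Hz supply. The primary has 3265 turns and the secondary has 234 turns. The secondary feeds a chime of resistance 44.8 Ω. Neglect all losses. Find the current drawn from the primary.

V_s = V_p × N_s/N_p = 240 × 234/3265 = 17.201 V.
I_s = V_s/R = 17.201/44.8 = 0.38394 A.
For an ideal transformer I_p N_p = I_s N_s, so I_p = 0.38394 × 234/3265 = 0.0275 A.

I_p ≈ 0.0275 A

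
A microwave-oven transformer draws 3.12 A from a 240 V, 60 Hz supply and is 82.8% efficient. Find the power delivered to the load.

P_in = V_in I_in = 240 × 3.12 = 748.80 W.
P_out = η P_in = 0.828 × 748.80 = 620 W.

P_out ≈ 620 W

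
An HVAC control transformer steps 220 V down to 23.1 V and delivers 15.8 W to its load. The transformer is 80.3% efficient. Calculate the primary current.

I_p ≈ 0.0894 A

P_in = P_out/η = 15.8/0.803 = 19.676 W.
I_p = P_in/V_p = 19.676/220 = 0.0894 A.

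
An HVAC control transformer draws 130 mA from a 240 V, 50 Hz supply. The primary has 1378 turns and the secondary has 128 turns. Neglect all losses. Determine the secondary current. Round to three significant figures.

I_s ≈ 1.40 A

I_s/I_p = N_p/N_s, so I_s = 0.130 × 1378/128 = 1.40 A.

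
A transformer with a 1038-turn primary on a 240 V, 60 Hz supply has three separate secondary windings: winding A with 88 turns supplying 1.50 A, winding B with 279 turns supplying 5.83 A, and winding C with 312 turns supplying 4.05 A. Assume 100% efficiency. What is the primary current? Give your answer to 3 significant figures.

I_p ≈ 2.91 A

V_A = 240 × 88/1038 = 20.347 V; V_B = 240 × 279/1038 = 64.509 V; V_C = 240 × 312/1038 = 72.139 V.
P_out = V_A I_A + V_B I_B + V_C I_C = 20.347×1.50 + 64.509×5.83 + 72.139×4.05 = 30.520 + 376.09 + 292.16 = 698.77 W.
Ideal ⇒ P_in = P_out, so I_p = P_out/V_p = 698.77/240 = 2.91 A.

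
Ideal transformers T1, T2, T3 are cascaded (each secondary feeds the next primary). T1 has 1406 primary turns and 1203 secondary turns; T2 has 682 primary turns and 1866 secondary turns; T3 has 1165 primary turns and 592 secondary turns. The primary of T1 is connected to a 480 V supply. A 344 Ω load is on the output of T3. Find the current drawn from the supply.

Secondary of T1: V = 480.00 × 1203/1406 = 410.70 V.
Secondary of T2: V = 410.70 × 1866/682 = 1123.7 V.
Secondary of T3: V = 1123.7 × 592/1165 = 571.01 V.
I_load = 571.01/344 = 1.6599 A, so P_out = 571.01 × 1.6599 = 947.83 W.
All ideal ⇒ P_in = P_out, so I_supply = 947.83/480 = 1.97 A.

I_supply ≈ 1.97 A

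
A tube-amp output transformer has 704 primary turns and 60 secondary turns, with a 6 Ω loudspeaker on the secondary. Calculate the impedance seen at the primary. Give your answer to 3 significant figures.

Z_p = (N_p/N_s)² × Z_s = (704/60)² × 6 = 826 Ω.

Z_p ≈ 826 Ω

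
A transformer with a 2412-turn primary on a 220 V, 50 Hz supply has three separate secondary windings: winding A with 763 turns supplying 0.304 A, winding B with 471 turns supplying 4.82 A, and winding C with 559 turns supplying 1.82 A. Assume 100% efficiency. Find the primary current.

V_A = 220 × 763/2412 = 69.594 V; V_B = 220 × 471/2412 = 42.960 V; V_C = 220 × 559/2412 = 50.987 V.
P_out = V_A I_A + V_B I_B + V_C I_C = 69.594×0.304 + 42.960×4.82 + 50.987×1.82 = 21.156 + 207.07 + 92.796 = 321.02 W.
Ideal ⇒ P_in = P_out, so I_p = P_out/V_p = 321.02/220 = 1.46 A.

I_p ≈ 1.46 A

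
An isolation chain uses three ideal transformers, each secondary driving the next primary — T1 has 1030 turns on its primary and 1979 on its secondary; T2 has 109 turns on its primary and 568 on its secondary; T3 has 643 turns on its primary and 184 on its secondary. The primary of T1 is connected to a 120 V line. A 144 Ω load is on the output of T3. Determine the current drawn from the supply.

Secondary of T1: V = 120.00 × 1979/1030 = 230.56 V.
Secondary of T2: V = 230.56 × 568/109 = 1201.5 V.
Secondary of T3: V = 1201.5 × 184/643 = 343.81 V.
I_load = 343.81/144 = 2.3876 A, so P_out = 343.81 × 2.3876 = 820.87 W.
All ideal ⇒ P_in = P_out, so I_supply = 820.87/120 = 6.84 A.

I_supply ≈ 6.84 A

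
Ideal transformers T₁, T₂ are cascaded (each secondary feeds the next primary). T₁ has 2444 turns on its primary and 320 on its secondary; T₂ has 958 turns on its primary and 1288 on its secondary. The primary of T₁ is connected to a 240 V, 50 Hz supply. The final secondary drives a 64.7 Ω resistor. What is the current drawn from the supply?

I_supply ≈ 0.115 A

Secondary of T₁: V = 240.00 × 320/2444 = 31.424 V.
Secondary of T₂: V = 31.424 × 1288/958 = 42.248 V.
I_load = 42.248/64.7 = 0.65299 A, so P_out = 42.248 × 0.65299 = 27.588 W.
All ideal ⇒ P_in = P_out, so I_supply = 27.588/240 = 0.115 A.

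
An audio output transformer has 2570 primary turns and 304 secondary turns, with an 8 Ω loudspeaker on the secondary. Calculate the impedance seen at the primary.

Z_p ≈ 572 Ω

Z_p = (N_p/N_s)² × Z_s = (2570/304)² × 8 = 572 Ω.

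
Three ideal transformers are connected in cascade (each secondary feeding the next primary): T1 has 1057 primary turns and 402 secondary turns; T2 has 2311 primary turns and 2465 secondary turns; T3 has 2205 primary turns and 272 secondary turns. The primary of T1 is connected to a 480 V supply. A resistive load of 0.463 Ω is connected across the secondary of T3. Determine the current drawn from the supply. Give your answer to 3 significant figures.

Secondary of T1: V = 480.00 × 402/1057 = 182.55 V.
Secondary of T2: V = 182.55 × 2465/2311 = 194.72 V.
Secondary of T3: V = 194.72 × 272/2205 = 24.020 V.
I_load = 24.020/0.463 = 51.879 A, so P_out = 24.020 × 51.879 = 1246.1 W.
All ideal ⇒ P_in = P_out, so I_supply = 1246.1/480 = 2.60 A.

I_supply ≈ 2.60 A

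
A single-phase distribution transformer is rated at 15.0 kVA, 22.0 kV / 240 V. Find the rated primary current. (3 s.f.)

I_p ≈ 0.682 A

I_p = S/V_p = 15000/22000 = 0.682 A.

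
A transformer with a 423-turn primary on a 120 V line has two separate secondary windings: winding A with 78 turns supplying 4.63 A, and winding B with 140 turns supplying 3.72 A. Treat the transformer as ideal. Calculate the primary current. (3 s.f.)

V_A = 120 × 78/423 = 22.128 V; V_B = 120 × 140/423 = 39.716 V.
P_out = V_A I_A + V_B I_B = 22.128×4.63 + 39.716×3.72 = 102.45 + 147.74 = 250.20 W.
Ideal ⇒ P_in = P_out, so I_p = P_out/V_p = 250.20/120 = 2.08 A.

I_p ≈ 2.08 A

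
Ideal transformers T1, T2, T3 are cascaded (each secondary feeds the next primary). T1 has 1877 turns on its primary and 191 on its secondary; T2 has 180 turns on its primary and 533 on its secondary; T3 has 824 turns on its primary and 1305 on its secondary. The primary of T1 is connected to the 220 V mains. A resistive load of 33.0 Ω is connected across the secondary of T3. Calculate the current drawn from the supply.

I_supply ≈ 1.52 A

After T1: V = 220.00 × 191/1877 = 22.387 V.
After T2: V = 22.387 × 533/180 = 66.290 V.
After T3: V = 66.290 × 1305/824 = 104.99 V.
I_load = 104.99/33.0 = 3.1814 A, so P_out = 104.99 × 3.1814 = 334.00 W.
All ideal ⇒ P_in = P_out, so I_supply = 334.00/220 = 1.52 A.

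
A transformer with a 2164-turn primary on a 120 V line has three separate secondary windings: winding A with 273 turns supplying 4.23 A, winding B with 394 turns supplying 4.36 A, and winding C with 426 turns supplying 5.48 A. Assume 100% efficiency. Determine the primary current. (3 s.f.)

V_A = 120 × 273/2164 = 15.139 V; V_B = 120 × 394/2164 = 21.848 V; V_C = 120 × 426/2164 = 23.623 V.
P_out = V_A I_A + V_B I_B + V_C I_C = 15.139×4.23 + 21.848×4.36 + 23.623×5.48 = 64.036 + 95.259 + 129.45 = 288.75 W.
Ideal ⇒ P_in = P_out, so I_p = P_out/V_p = 288.75/120 = 2.41 A.

I_p ≈ 2.41 A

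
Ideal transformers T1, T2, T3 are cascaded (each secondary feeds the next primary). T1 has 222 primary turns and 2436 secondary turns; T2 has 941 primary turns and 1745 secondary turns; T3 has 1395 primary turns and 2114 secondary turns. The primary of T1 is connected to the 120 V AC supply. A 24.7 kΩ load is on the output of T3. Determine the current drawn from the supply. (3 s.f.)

I_supply ≈ 4.62 A

Secondary of T1: V = 120.00 × 2436/222 = 1316.8 V.
Secondary of T2: V = 1316.8 × 1745/941 = 2441.8 V.
Secondary of T3: V = 2441.8 × 2114/1395 = 3700.3 V.
I_load = 3700.3/24700 = 0.14981 A, so P_out = 3700.3 × 0.14981 = 554.35 W.
All ideal ⇒ P_in = P_out, so I_supply = 554.35/120 = 4.62 A.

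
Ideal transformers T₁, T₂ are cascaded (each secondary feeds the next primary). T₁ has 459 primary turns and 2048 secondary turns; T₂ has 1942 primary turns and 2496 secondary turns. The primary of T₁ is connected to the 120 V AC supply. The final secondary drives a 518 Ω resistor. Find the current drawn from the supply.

Secondary of T₁: V = 120.00 × 2048/459 = 535.42 V.
Secondary of T₂: V = 535.42 × 2496/1942 = 688.17 V.
I_load = 688.17/518 = 1.3285 A, so P_out = 688.17 × 1.3285 = 914.24 W.
All ideal ⇒ P_in = P_out, so I_supply = 914.24/120 = 7.62 A.

I_supply ≈ 7.62 A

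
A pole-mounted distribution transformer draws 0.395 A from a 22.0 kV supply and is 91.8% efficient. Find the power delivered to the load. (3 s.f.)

P_in = V_p I_p = 22000 × 0.395 = 8690.0 W.
P_out = η P_in = 0.918 × 8690.0 = 7980 W.

P_out ≈ 7980 W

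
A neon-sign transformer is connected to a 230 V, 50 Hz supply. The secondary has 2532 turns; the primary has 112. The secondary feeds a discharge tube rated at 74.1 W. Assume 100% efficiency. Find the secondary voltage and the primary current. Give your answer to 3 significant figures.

V_s = V_p × N_s/N_p = 230 × 2532/112 = 5199.6 V.
I_s = P/V_s = 74.1/5199.6 = 0.014251 A.
I_p = I_s × N_s/N_p = 0.014251 × 2532/112 = 0.322 A.

V_s ≈ 5200 V, I_p ≈ 0.322 A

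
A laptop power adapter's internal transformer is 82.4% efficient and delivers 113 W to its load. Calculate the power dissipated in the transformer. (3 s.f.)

P_in = P_out/η = 113/0.824 = 137.136 W.
P_loss = P_in − P_out = 137.136 − 113 = 24.1 W.

P_loss ≈ 24.1 W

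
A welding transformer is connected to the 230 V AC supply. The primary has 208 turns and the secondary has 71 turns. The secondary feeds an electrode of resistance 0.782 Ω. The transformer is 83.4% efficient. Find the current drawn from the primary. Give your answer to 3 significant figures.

V_s = 230 × 71/208 = 78.510 V.
I_s = V_s/R = 78.510/0.782 = 100.40 A.
P_out = V_s I_s = 78.510 × 100.40 = 7882.0 W.
P_in = P_out/η = 7882.0/0.834 = 9450.9 W.
I_p = P_in/V_p = 9450.9/230 = 41.1 A.

I_p ≈ 41.1 A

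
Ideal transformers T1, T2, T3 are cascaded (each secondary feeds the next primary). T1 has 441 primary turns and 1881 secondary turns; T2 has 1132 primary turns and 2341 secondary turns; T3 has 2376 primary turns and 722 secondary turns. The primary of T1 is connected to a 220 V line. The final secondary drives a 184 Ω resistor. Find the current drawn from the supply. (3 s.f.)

I_supply ≈ 8.59 A

Secondary of T1: V = 220.00 × 1881/441 = 938.37 V.
Secondary of T2: V = 938.37 × 2341/1132 = 1940.6 V.
Secondary of T3: V = 1940.6 × 722/2376 = 589.68 V.
I_load = 589.68/184 = 3.2048 A, so P_out = 589.68 × 3.2048 = 1889.8 W.
All ideal ⇒ P_in = P_out, so I_supply = 1889.8/220 = 8.59 A.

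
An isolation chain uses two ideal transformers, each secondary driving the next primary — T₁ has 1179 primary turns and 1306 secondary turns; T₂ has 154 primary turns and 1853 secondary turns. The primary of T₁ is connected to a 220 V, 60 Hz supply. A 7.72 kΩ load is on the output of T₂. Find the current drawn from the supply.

Secondary of T₁: V = 220.00 × 1306/1179 = 243.70 V.
Secondary of T₂: V = 243.70 × 1853/154 = 2932.3 V.
I_load = 2932.3/7720 = 0.37983 A, so P_out = 2932.3 × 0.37983 = 1113.8 W.
All ideal ⇒ P_in = P_out, so I_supply = 1113.8/220 = 5.06 A.

I_supply ≈ 5.06 A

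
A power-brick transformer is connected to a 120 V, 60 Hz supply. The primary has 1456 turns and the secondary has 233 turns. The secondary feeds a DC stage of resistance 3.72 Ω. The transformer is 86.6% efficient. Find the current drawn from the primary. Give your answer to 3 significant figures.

V_s = 120 × 233/1456 = 19.203 V.
I_s = V_s/R = 19.203/3.72 = 5.1622 A.
P_out = V_s I_s = 19.203 × 5.1622 = 99.131 W.
P_in = P_out/η = 99.131/0.866 = 114.47 W.
I_p = P_in/V_p = 114.47/120 = 0.954 A.

I_p ≈ 0.954 A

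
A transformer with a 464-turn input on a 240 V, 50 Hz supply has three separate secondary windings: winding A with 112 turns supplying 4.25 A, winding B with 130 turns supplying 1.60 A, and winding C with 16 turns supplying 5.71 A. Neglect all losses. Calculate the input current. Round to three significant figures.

V_A = 240 × 112/464 = 57.931 V; V_B = 240 × 130/464 = 67.241 V; V_C = 240 × 16/464 = 8.2759 V.
P_out = V_A I_A + V_B I_B + V_C I_C = 57.931×4.25 + 67.241×1.60 + 8.2759×5.71 = 246.21 + 107.59 + 47.255 = 401.05 W.
Ideal ⇒ P_in = P_out, so I_in = P_out/V_in = 401.05/240 = 1.67 A.

I_in ≈ 1.67 A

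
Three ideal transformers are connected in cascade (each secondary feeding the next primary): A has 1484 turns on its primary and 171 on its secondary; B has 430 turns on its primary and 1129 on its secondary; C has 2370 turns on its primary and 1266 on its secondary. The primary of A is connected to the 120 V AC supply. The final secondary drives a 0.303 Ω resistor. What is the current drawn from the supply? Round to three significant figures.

Secondary of A: V = 120.00 × 171/1484 = 13.827 V.
Secondary of B: V = 13.827 × 1129/430 = 36.305 V.
Secondary of C: V = 36.305 × 1266/2370 = 19.393 V.
I_load = 19.393/0.303 = 64.005 A, so P_out = 19.393 × 64.005 = 1241.3 W.
All ideal ⇒ P_in = P_out, so I_supply = 1241.3/120 = 10.3 A.

I_supply ≈ 10.3 A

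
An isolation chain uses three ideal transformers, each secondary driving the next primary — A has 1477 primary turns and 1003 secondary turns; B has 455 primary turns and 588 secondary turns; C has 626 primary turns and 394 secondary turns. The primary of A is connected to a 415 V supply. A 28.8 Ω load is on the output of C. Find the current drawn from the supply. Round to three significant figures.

After A: V = 415.00 × 1003/1477 = 281.82 V.
After B: V = 281.82 × 588/455 = 364.20 V.
After C: V = 364.20 × 394/626 = 229.22 V.
I_load = 229.22/28.8 = 7.9591 A, so P_out = 229.22 × 7.9591 = 1824.4 W.
All ideal ⇒ P_in = P_out, so I_supply = 1824.4/415 = 4.40 A.

I_supply ≈ 4.40 A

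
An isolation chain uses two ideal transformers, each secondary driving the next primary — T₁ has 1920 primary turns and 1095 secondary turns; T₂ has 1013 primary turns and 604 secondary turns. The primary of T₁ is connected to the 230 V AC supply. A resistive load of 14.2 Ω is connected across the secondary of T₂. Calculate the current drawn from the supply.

Secondary of T₁: V = 230.00 × 1095/1920 = 131.17 V.
Secondary of T₂: V = 131.17 × 604/1013 = 78.211 V.
I_load = 78.211/14.2 = 5.5078 A, so P_out = 78.211 × 5.5078 = 430.77 W.
All ideal ⇒ P_in = P_out, so I_supply = 430.77/230 = 1.87 A.

I_supply ≈ 1.87 A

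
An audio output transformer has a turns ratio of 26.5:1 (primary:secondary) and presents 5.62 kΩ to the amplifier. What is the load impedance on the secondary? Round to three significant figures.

Z_s ≈ 8.00 Ω

Z_s = Z_p/(N_p/N_s)² = 5620/26.5² = 8.00 Ω.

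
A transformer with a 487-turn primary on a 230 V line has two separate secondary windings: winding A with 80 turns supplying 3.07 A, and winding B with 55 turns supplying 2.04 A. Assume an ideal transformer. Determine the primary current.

I_p ≈ 0.735 A

V_A = 230 × 80/487 = 37.782 V; V_B = 230 × 55/487 = 25.975 V.
P_out = V_A I_A + V_B I_B = 37.782×3.07 + 25.975×2.04 = 115.99 + 52.990 = 168.98 W.
Ideal ⇒ P_in = P_out, so I_p = P_out/V_p = 168.98/230 = 0.735 A.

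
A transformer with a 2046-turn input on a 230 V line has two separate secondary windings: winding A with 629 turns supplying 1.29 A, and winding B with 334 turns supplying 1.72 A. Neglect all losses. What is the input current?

V_A = 230 × 629/2046 = 70.709 V; V_B = 230 × 334/2046 = 37.546 V.
P_out = V_A I_A + V_B I_B = 70.709×1.29 + 37.546×1.72 = 91.214 + 64.580 = 155.79 W.
Ideal ⇒ P_in = P_out, so I_in = P_out/V_in = 155.79/230 = 0.677 A.

I_in ≈ 0.677 A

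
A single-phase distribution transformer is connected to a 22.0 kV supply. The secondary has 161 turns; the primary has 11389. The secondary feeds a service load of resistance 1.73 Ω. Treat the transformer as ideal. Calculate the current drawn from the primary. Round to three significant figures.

I_p ≈ 2.54 A

V_s = V_p × N_s/N_p = 22000 × 161/11389 = 311.00 V.
I_s = V_s/R = 311.00/1.73 = 179.77 A.
For an ideal transformer I_p N_p = I_s N_s, so I_p = 179.77 × 161/11389 = 2.54 A.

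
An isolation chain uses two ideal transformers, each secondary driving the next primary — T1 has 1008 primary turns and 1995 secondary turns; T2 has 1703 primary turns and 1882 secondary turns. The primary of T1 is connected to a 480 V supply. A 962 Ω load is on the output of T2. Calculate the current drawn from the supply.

I_supply ≈ 2.39 A

After T1: V = 480.00 × 1995/1008 = 950.00 V.
After T2: V = 950.00 × 1882/1703 = 1049.9 V.
I_load = 1049.9/962 = 1.0913 A, so P_out = 1049.9 × 1.0913 = 1145.7 W.
All ideal ⇒ P_in = P_out, so I_supply = 1145.7/480 = 2.39 A.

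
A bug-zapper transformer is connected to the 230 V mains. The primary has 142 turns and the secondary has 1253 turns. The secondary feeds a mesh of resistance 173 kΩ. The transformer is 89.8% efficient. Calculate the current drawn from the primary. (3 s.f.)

I_p ≈ 0.115 A

V_s = 230 × 1253/142 = 2029.5 V.
I_s = V_s/R = 2029.5/173000 = 0.011731 A.
P_out = V_s I_s = 2029.5 × 0.011731 = 23.809 W.
P_in = P_out/η = 23.809/0.898 = 26.513 W.
I_p = P_in/V_p = 26.513/230 = 0.115 A.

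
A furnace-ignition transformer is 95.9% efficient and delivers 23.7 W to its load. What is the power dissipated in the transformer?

P_in = P_out/η = 23.7/0.959 = 24.7132 W.
P_loss = P_in − P_out = 24.7132 − 23.7 = 1.01 W.

P_loss ≈ 1.01 W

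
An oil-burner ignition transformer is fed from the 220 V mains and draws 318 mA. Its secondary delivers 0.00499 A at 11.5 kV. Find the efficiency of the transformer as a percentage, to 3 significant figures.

η ≈ 82.0%

P_in = 220 × 0.318 = 69.9600 W.
P_out = 11500 × 0.00499 = 57.3850 W.
η = P_out/P_in = 57.3850/69.9600 = 0.820.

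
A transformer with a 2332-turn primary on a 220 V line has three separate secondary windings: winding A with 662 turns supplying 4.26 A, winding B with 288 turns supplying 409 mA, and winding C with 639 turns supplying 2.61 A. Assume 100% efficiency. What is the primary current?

I_p ≈ 1.98 A

V_A = 220 × 662/2332 = 62.453 V; V_B = 220 × 288/2332 = 27.170 V; V_C = 220 × 639/2332 = 60.283 V.
P_out = V_A I_A + V_B I_B + V_C I_C = 62.453×4.26 + 27.170×0.409 + 60.283×2.61 = 266.05 + 11.112 + 157.34 = 434.50 W.
Ideal ⇒ P_in = P_out, so I_p = P_out/V_p = 434.50/220 = 1.98 A.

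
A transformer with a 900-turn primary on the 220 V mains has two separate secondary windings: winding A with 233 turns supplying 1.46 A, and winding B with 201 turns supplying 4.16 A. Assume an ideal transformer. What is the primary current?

V_A = 220 × 233/900 = 56.956 V; V_B = 220 × 201/900 = 49.133 V.
P_out = V_A I_A + V_B I_B = 56.956×1.46 + 49.133×4.16 = 83.155 + 204.39 = 287.55 W.
Ideal ⇒ P_in = P_out, so I_p = P_out/V_p = 287.55/220 = 1.31 A.

I_p ≈ 1.31 A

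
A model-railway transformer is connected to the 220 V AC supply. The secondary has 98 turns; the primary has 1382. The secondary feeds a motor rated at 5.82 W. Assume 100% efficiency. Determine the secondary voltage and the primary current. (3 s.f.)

V_s = V_p × N_s/N_p = 220 × 98/1382 = 15.601 V.
I_s = P/V_s = 5.82/15.601 = 0.37306 A.
I_p = I_s × N_s/N_p = 0.37306 × 98/1382 = 0.0265 A.

V_s ≈ 15.6 V, I_p ≈ 0.0265 A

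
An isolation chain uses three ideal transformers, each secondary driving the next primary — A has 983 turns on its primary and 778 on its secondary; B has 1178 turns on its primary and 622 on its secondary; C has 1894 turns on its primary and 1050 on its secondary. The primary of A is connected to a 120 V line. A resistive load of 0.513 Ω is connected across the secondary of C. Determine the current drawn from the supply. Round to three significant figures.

Secondary of A: V = 120.00 × 778/983 = 94.975 V.
Secondary of B: V = 94.975 × 622/1178 = 50.148 V.
Secondary of C: V = 50.148 × 1050/1894 = 27.801 V.
I_load = 27.801/0.513 = 54.193 A, so P_out = 27.801 × 54.193 = 1506.6 W.
All ideal ⇒ P_in = P_out, so I_supply = 1506.6/120 = 12.6 A.

I_supply ≈ 12.6 A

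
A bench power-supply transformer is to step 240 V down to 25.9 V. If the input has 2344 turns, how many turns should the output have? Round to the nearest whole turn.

N_out = 253 turns

N_out/N_in = V_out/V_in, so N_out = 2344 × 25.9/240 = 253.0 ≈ 253 turns.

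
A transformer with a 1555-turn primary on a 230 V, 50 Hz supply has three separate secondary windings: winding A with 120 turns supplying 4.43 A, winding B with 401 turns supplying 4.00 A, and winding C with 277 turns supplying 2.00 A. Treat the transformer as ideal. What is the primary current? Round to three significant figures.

I_p ≈ 1.73 A

V_A = 230 × 120/1555 = 17.749 V; V_B = 230 × 401/1555 = 59.312 V; V_C = 230 × 277/1555 = 40.971 V.
P_out = V_A I_A + V_B I_B + V_C I_C = 17.749×4.43 + 59.312×4.00 + 40.971×2.00 = 78.629 + 237.25 + 81.942 = 397.82 W.
Ideal ⇒ P_in = P_out, so I_p = P_out/V_p = 397.82/230 = 1.73 A.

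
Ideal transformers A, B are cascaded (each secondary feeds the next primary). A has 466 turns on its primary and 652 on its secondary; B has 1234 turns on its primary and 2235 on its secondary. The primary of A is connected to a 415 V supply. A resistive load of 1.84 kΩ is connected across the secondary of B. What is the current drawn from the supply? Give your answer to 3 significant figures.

I_supply ≈ 1.45 A

After A: V = 415.00 × 652/466 = 580.64 V.
After B: V = 580.64 × 2235/1234 = 1051.7 V.
I_load = 1051.7/1840 = 0.57155 A, so P_out = 1051.7 × 0.57155 = 601.07 W.
All ideal ⇒ P_in = P_out, so I_supply = 601.07/415 = 1.45 A.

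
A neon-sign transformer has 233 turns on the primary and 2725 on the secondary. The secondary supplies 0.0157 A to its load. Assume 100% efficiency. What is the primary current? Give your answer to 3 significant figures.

I_p ≈ 0.184 A

For an ideal transformer I_p/I_s = N_s/N_p, so I_p = 0.0157 × 2725/233 = 0.184 A.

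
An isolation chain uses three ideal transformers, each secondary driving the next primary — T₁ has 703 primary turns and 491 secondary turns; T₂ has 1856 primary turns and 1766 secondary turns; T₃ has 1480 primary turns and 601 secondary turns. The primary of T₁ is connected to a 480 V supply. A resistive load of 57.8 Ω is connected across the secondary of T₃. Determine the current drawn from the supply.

I_supply ≈ 0.605 A

After T₁: V = 480.00 × 491/703 = 335.25 V.
After T₂: V = 335.25 × 1766/1856 = 318.99 V.
After T₃: V = 318.99 × 601/1480 = 129.54 V.
I_load = 129.54/57.8 = 2.2411 A, so P_out = 129.54 × 2.2411 = 290.31 W.
All ideal ⇒ P_in = P_out, so I_supply = 290.31/480 = 0.605 A.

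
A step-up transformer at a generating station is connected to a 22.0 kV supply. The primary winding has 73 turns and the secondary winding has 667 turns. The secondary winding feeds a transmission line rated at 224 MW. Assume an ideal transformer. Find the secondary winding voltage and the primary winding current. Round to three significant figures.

V_s = V_p × N_s/N_p = 22000 × 667/73 = 201010 V.
I_s = P/V_s = 2.24×10^8/201010 = 1114.4 A.
I_p = I_s × N_s/N_p = 1114.4 × 667/73 = 10200 A.

V_s ≈ 201000 V, I_p ≈ 10200 A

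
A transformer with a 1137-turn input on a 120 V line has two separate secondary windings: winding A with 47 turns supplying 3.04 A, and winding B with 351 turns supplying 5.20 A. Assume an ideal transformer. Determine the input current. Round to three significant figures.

V_A = 120 × 47/1137 = 4.9604 V; V_B = 120 × 351/1137 = 37.045 V.
P_out = V_A I_A + V_B I_B = 4.9604×3.04 + 37.045×5.20 = 15.080 + 192.63 = 207.71 W.
Ideal ⇒ P_in = P_out, so I_in = P_out/V_in = 207.71/120 = 1.73 A.

I_in ≈ 1.73 A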